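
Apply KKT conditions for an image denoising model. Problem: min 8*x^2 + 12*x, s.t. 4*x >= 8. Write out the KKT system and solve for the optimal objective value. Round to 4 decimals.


Step 1: Try lambda = 0 (constraint inactive).
x_unc = -12/(2*8) = -0.75
Check: 4*-0.75 = -3.0 < 8 -- violated!
Step 2: Constraint must be active: 4*x = 8
x* = 8/4 = 2.0
lambda = (2*8*2.0 + 12)/4 = 11.0
Step 3: Compute optimal value.
f(x*) = 8*2.0^2 + 12*2.0 = 56.0


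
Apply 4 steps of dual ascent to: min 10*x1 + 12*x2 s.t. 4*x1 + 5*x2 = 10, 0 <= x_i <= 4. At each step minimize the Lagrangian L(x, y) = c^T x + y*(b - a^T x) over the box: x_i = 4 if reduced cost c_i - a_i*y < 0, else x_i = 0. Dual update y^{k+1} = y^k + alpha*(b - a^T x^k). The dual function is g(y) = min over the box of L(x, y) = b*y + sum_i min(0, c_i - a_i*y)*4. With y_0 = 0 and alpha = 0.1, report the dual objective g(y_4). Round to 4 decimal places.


Dual ascent for LP: min 10*x1 + 12*x2, 4*x1 + 5*x2 = 10, 0 <= x_i <= 4
Step 1: y^k = 0.0, reduced costs: (10.0, 12.0)
  x^k = (0.0, 0.0), subgradient = b - a^T x = 10.0
  y^{k+1} = 0.0 + 0.1*10.0 = 1.0
Step 2: y^k = 1.0, reduced costs: (6.0, 7.0)
  x^k = (0.0, 0.0), subgradient = b - a^T x = 10.0
  y^{k+1} = 1.0 + 0.1*10.0 = 2.0
Step 3: y^k = 2.0, reduced costs: (2.0, 2.0)
  x^k = (0.0, 0.0), subgradient = b - a^T x = 10.0
  y^{k+1} = 2.0 + 0.1*10.0 = 3.0
Step 4: y^k = 3.0, reduced costs: (-2.0, -3.0)
  x^k = (4.0, 4.0), subgradient = b - a^T x = -26.0
  y^{k+1} = 3.0 + 0.1*-26.0 = 0.4
Dual objective at y_4 = 0.4: reduced costs (8.4, 10.0), box minimizer x = (0.0, 0.0)
g(y_4) = b*y + (c1 - a1*y)*x1 + (c2 - a2*y)*x2 = 10*0.4 + 8.4*0.0 + 10.0*0.0 = 4.0 + 0.0 + 0.0 = 4.0


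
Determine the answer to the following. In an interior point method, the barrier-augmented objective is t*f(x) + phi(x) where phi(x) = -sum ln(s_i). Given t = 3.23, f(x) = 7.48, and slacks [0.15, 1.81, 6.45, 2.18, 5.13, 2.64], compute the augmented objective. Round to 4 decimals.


Step 1: Compute log-barrier.
ln values: [-1.8971, 0.5933, 1.8641, 0.7793, 1.6351, 0.9708]
phi = -(-1.8971 + 0.5933 + 1.8641 + 0.7793 + 1.6351 + 0.9708) = -3.9455
Step 2: Compute augmented objective.
t*f(x) = 3.23*7.48 = 24.1604
Total = 24.1604 - 3.9455 = 20.2149


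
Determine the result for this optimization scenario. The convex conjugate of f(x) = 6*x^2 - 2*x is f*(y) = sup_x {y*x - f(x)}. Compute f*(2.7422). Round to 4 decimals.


f*(y) = sup_x {y*x - a*x^2 - b*x} = sup_x {(y-b)*x - a*x^2}
FOC: (y - b) - 2a*x = 0 => x* = (y - b)/(2a)
x* = (2.7422 + 2)/(2*6) = 0.3952
f*(2.7422) = (y-b)^2/(4a) = (2.7422 + 2)^2/(4*6)
= 22.4885/24 = 0.937


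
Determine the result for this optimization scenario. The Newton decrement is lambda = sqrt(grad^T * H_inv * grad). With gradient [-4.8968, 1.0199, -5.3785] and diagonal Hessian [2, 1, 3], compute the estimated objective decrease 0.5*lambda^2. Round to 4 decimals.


Step 1: H is diagonal, so H^(-1) * g = [-2.4484, 1.0199, -1.7928].
Step 2: g^T H^(-1) g = sum_i g_i^2 / H_ii
  = (-4.8968)^2/2 + (1.0199)^2/1 + (-5.3785)^2/3
  = 11.9893 + 1.0402 + 9.6428 = 22.6723
Step 3: Objective decrease = 0.5 * g^T H^(-1) g = 11.3361


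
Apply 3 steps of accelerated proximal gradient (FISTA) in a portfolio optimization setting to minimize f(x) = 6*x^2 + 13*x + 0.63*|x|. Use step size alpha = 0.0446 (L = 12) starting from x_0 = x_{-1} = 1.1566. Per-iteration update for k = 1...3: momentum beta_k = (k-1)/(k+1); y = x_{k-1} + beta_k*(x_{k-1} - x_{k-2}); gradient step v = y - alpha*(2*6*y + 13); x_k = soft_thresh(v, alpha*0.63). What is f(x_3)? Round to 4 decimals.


FISTA on f(x) = 6*x^2 + 13*x + 0.63*|x|
L = 12, alpha = 0.0446
Iteration 1: beta = 0.0, y = 1.1566 + 0.0*(1.1566 - 1.1566) = 1.1566
  grad(y) = 26.8792, v = y - alpha*grad = -0.0422
  prox(v) = soft_thresh(-0.0422, 0.0281) = -0.0141
Iteration 2: beta = 0.3333, y = -0.0141 + 0.3333*(-0.0141 - 1.1566) = -0.4044
  grad(y) = 8.1478, v = y - alpha*grad = -0.7677
  prox(v) = soft_thresh(-0.7677, 0.0281) = -0.7396
Iteration 3: beta = 0.5, y = -0.7396 + 0.5*(-0.7396 + 0.0141) = -1.1024
  grad(y) = -0.2289, v = y - alpha*grad = -1.0922
  prox(v) = soft_thresh(-1.0922, 0.0281) = -1.0641
f(x_3) = 6*(-1.0641)^2 + 13*(-1.0641) + 0.63*|-1.0641| = -6.3691


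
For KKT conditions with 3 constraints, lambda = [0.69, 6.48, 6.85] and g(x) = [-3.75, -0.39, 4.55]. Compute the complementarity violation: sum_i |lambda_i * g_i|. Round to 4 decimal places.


KKT complementary slackness check:
lambda_1 * g_1 = 0.69 * -3.75 = -2.5875
lambda_2 * g_2 = 6.48 * -0.39 = -2.5272
lambda_3 * g_3 = 6.85 * 4.55 = 31.1675
Total violation = 2.5875 + 2.5272 + 31.1675 = 36.2822


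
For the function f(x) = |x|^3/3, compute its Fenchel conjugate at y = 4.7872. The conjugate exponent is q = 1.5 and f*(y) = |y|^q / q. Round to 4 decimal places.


The conjugate exponent q satisfies 1/p + 1/q = 1.
p = 3, so q = 3/(3 - 1) = 1.5
|y|^q = 4.7872^1.5 = 10.4742
f*(4.7872) = 10.4742 / 1.5 = 6.9828


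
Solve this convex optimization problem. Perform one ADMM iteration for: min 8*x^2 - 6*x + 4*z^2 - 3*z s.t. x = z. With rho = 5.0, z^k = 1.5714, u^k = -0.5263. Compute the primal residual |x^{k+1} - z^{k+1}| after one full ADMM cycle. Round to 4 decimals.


ADMM iteration with rho = 5.0, z^k = 1.5714, u^k = -0.5263
Step 1: x-update.
Minimize 8*x^2 - 6*x + (5.0/2)*(x - 1.5714 - 0.5263)^2
FOC: (2*8 + 5.0)*x = 6 + 5.0*(1.5714 + 0.5263)
x^{k+1} = 0.7852
Step 2: z-update.
Minimize 4*z^2 - 3*z + (5.0/2)*(0.7852 - z - 0.5263)^2
FOC: (2*4 + 5.0)*z = 3 + 5.0*(0.7852 - 0.5263)
z^{k+1} = 0.3303
Step 3: u-update.
u^{k+1} = -0.5263 + 0.7852 - 0.3303 = -0.0715
Step 4: Primal residual = |0.7852 - 0.3303| = 0.4548


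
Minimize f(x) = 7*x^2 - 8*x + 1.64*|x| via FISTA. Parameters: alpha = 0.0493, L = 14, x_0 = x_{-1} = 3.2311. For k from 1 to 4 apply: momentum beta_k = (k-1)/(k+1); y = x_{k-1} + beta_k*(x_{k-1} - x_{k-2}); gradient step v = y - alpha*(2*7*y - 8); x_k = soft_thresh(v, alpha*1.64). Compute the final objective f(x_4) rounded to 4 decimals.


FISTA on f(x) = 7*x^2 - 8*x + 1.64*|x|
L = 14, alpha = 0.0493
Iteration 1: beta = 0.0, y = 3.2311 + 0.0*(3.2311 - 3.2311) = 3.2311
  grad(y) = 37.2354, v = y - alpha*grad = 1.3954
  prox(v) = soft_thresh(1.3954, 0.0809) = 1.3145
Iteration 2: beta = 0.3333, y = 1.3145 + 0.3333*(1.3145 - 3.2311) = 0.6757
  grad(y) = 1.4597, v = y - alpha*grad = 0.6037
  prox(v) = soft_thresh(0.6037, 0.0809) = 0.5229
Iteration 3: beta = 0.5, y = 0.5229 + 0.5*(0.5229 - 1.3145) = 0.127
  grad(y) = -6.2214, v = y - alpha*grad = 0.4338
  prox(v) = soft_thresh(0.4338, 0.0809) = 0.3529
Iteration 4: beta = 0.6, y = 0.3529 + 0.6*(0.3529 - 0.5229) = 0.2509
  grad(y) = -4.4871, v = y - alpha*grad = 0.4721
  prox(v) = soft_thresh(0.4721, 0.0809) = 0.3913
f(x_4) = 7*0.3913^2 - 8*0.3913 + 1.64*|0.3913| = -1.4168


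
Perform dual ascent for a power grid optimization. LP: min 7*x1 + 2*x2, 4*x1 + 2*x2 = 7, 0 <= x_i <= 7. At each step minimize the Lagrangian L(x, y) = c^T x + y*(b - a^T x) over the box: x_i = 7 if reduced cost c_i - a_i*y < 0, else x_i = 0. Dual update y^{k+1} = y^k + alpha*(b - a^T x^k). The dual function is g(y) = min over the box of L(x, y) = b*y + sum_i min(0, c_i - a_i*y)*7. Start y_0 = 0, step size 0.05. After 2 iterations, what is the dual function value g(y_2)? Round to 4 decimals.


Dual ascent for LP: min 7*x1 + 2*x2, 4*x1 + 2*x2 = 7, 0 <= x_i <= 7
Step 1: y^k = 0.0, reduced costs: (7.0, 2.0)
  x^k = (0.0, 0.0), subgradient = b - a^T x = 7.0
  y^{k+1} = 0.0 + 0.05*7.0 = 0.35
Step 2: y^k = 0.35, reduced costs: (5.6, 1.3)
  x^k = (0.0, 0.0), subgradient = b - a^T x = 7.0
  y^{k+1} = 0.35 + 0.05*7.0 = 0.7
Dual objective at y_2 = 0.7: reduced costs (4.2, 0.6), box minimizer x = (0.0, 0.0)
g(y_2) = b*y + (c1 - a1*y)*x1 + (c2 - a2*y)*x2 = 7*0.7 + 4.2*0.0 + 0.6*0.0 = 4.9 + 0.0 + 0.0 = 4.9


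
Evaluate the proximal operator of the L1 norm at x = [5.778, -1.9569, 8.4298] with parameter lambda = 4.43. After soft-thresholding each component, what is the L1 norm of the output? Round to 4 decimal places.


Soft-thresholding with lambda = 4.43:
prox(5.778) = sign(5.778)*max(|5.778| - 4.43, 0) = 1.348
prox(-1.9569) = sign(-1.9569)*max(|-1.9569| - 4.43, 0) = 0.0
prox(8.4298) = sign(8.4298)*max(|8.4298| - 4.43, 0) = 3.9998
prox(x) = [1.348, 0.0, 3.9998]
||prox(x)||_1 = 1.348 + 0.0 + 3.9998 = 5.3478


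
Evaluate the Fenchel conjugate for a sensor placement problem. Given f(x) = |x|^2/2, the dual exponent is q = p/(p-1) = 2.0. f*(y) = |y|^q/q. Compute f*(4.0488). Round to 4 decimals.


The conjugate exponent q satisfies 1/p + 1/q = 1.
p = 2, so q = 2/(2 - 1) = 2.0
|y|^q = 4.0488^2.0 = 16.3928
f*(4.0488) = 16.3928 / 2.0 = 8.1964


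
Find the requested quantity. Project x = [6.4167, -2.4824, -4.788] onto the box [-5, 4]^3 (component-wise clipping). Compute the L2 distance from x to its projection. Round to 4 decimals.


Project each component onto [-5, 4].
clip(6.4167) = 4.0, clip(-2.4824) = -2.4824, clip(-4.788) = -4.788
Projection = [4.0, -2.4824, -4.788]
Squared diffs: [5.8404, 0.0, 0.0]
Distance = sqrt(5.8404) = 2.4167


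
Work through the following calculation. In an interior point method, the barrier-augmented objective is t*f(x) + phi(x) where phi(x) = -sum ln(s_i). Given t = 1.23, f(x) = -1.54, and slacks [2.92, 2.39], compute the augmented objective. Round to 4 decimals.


Step 1: Compute log-barrier.
ln values: [1.0716, 0.8713]
phi = -(1.0716 + 0.8713) = -1.9429
Step 2: Compute augmented objective.
t*f(x) = 1.23*-1.54 = -1.8942
Total = -1.8942 - 1.9429 = -3.8371


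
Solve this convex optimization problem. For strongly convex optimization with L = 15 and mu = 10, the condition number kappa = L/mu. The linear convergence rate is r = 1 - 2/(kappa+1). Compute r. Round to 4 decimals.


Step 1: Compute the condition number.
kappa = L/mu = 15/10 = 1.5
Step 2: Compute the convergence rate.
r = 1 - 2/(kappa + 1) = 1 - 2*mu/(L + mu) = (L - mu)/(L + mu) = 5/25 = 0.2


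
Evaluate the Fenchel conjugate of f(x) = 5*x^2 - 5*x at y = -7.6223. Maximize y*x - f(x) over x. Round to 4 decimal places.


f*(y) = sup_x {y*x - a*x^2 - b*x} = sup_x {(y-b)*x - a*x^2}
FOC: (y - b) - 2a*x = 0 => x* = (y - b)/(2a)
x* = (-7.6223 + 5)/(2*5) = -0.2622
f*(-7.6223) = (y-b)^2/(4a) = (-7.6223 + 5)^2/(4*5)
= 6.8765/20 = 0.3438


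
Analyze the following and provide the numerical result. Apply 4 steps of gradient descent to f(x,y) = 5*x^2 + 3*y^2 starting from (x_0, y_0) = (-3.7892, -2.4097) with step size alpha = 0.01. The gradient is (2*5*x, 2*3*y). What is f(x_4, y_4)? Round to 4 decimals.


Gradient descent on f(x,y) = 5*x^2 + 3*y^2.
Starting point: (-3.7892, -2.4097), alpha = 0.01
Step 1: grad_x = 2*5*-3.7892 = -37.892, grad_y = 2*3*-2.4097 = -14.4582
  x_1 = -3.7892 - 0.01*-37.892 = -3.4103
  y_1 = -2.4097 - 0.01*-14.4582 = -2.2651
Step 2: grad_x = 2*5*-3.4103 = -34.1028, grad_y = 2*3*-2.2651 = -13.5907
  x_2 = -3.4103 - 0.01*-34.1028 = -3.0693
  y_2 = -2.2651 - 0.01*-13.5907 = -2.1292
Step 3: grad_x = 2*5*-3.0693 = -30.6925, grad_y = 2*3*-2.1292 = -12.7753
  x_3 = -3.0693 - 0.01*-30.6925 = -2.7623
  y_3 = -2.1292 - 0.01*-12.7753 = -2.0015
Step 4: grad_x = 2*5*-2.7623 = -27.6233, grad_y = 2*3*-2.0015 = -12.0087
  x_4 = -2.7623 - 0.01*-27.6233 = -2.4861
  y_4 = -2.0015 - 0.01*-12.0087 = -1.8814
f(-2.4861, -1.8814) = 5*(-2.4861)^2 + 3*(-1.8814)^2 = 41.522


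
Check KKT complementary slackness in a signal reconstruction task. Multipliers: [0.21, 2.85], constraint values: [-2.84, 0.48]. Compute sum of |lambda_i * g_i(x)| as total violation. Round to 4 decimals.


KKT complementary slackness check:
lambda_1 * g_1 = 0.21 * -2.84 = -0.5964
lambda_2 * g_2 = 2.85 * 0.48 = 1.368
Total violation = 0.5964 + 1.368 = 1.9644


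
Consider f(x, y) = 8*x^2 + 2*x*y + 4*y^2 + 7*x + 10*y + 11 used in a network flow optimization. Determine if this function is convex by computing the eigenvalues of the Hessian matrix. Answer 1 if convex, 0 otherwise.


The Hessian of f(x,y) = 8*x^2 + 2*x*y + 4*y^2 + 7*x + 10*y + 11 is:
H = [[16, 2], [2, 8]]
Trace = 16 + 8 = 24
Determinant = 16*8 - (2)^2 = 124
Discriminant = (24)^2 - 4*124 = 80.0
Eigenvalues: lambda_1 = 7.5279, lambda_2 = 16.4721
The function is convex.

1


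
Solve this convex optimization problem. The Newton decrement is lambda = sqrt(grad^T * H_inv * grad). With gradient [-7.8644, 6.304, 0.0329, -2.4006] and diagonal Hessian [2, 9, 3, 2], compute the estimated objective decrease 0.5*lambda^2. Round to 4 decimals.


Step 1: H is diagonal, so H^(-1) * g = [-3.9322, 0.7004, 0.011, -1.2003].
Step 2: g^T H^(-1) g = sum_i g_i^2 / H_ii
  = (-7.8644)^2/2 + (6.304)^2/9 + (0.0329)^2/3 + (-2.4006)^2/2
  = 30.9244 + 4.4156 + 0.0004 + 2.8814 = 38.2218
Step 3: Objective decrease = 0.5 * g^T H^(-1) g = 19.1109


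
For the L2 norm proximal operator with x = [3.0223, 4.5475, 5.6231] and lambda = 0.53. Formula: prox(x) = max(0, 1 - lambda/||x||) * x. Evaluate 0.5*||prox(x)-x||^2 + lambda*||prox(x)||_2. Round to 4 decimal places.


Step 1: Compute ||x||.
||x|| = 7.8379
Step 2: Compute scaling factor.
scale = max(0, 1 - 0.53/7.8379) = 0.9324
Step 3: prox(x) = [2.8179, 4.24, 5.2429]
||prox(x)|| = 7.3079
Step 4: Proximal objective.
0.5*||prox-x||^2 = 0.1405
lambda*||prox|| = 3.8732
Total = 4.0137


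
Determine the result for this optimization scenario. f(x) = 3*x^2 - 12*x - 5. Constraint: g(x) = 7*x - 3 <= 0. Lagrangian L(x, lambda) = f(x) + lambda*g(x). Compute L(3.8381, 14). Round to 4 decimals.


Step 1: Evaluate f(x).
f(3.8381) = 3*3.8381^2 - 12*3.8381 - 5 = -6.8642
Step 2: Evaluate g(x).
g(3.8381) = 7*3.8381 - 3 = 23.8667
Step 3: Compute Lagrangian.
L = -6.8642 + 14*23.8667 = 327.2696


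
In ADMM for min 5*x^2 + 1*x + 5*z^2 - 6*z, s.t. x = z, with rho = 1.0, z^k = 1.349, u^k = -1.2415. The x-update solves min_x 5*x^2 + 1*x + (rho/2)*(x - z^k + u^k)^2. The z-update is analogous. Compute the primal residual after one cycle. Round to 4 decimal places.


ADMM iteration with rho = 1.0, z^k = 1.349, u^k = -1.2415
Step 1: x-update.
Minimize 5*x^2 + 1*x + (1.0/2)*(x - 1.349 - 1.2415)^2
FOC: (2*5 + 1.0)*x = -1 + 1.0*(1.349 + 1.2415)
x^{k+1} = 0.1446
Step 2: z-update.
Minimize 5*z^2 - 6*z + (1.0/2)*(0.1446 - z - 1.2415)^2
FOC: (2*5 + 1.0)*z = 6 + 1.0*(0.1446 - 1.2415)
z^{k+1} = 0.4457
Step 3: u-update.
u^{k+1} = -1.2415 + 0.1446 - 0.4457 = -1.5426
Step 4: Primal residual = |0.1446 - 0.4457| = 0.3011


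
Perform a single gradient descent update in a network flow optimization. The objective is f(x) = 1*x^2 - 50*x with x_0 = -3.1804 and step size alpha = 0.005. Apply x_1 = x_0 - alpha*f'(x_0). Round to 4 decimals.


We compute the gradient at x_0 and apply the update.
f'(x) = 2*x - 50
f'(-3.1804) = 2*-3.1804 - 50 = -56.3608
x_1 = -3.1804 - 0.005*-56.3608 = -2.8986


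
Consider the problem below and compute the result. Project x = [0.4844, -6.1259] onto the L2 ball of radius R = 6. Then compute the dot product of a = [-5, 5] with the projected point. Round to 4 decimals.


Step 1: Compute ||x|| (intermediates to 6 decimals).
||x|| = sqrt(0.4844^2 + (-6.1259)^2) = 6.145022
Step 2: Project.
Since ||x|| > R, scale = R/||x|| = 6/6.145022 = 0.9764, proj(x) = scale * x
proj(x) = [0.472968, -5.981329]
Step 3: Dot product.
a^T * proj(x) = -5*0.472968 + 5*(-5.981329) = -32.2715


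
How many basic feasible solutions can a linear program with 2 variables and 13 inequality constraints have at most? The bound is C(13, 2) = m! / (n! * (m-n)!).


Each vertex corresponds to some choice of n active constraints out of m, so the number of vertices is at most C(m, n) = m! / (n!(m-n)!).
m = 13, n = 2
Numerator: 13 * 12
Denominator: 2! = 2
C(13, 2) = 78


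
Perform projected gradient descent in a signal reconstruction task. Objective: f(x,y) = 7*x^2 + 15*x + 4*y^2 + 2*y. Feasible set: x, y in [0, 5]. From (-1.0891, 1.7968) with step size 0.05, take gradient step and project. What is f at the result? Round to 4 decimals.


Step 1: Compute gradient at (-1.0891, 1.7968).
grad_x = 2*7*-1.0891 + 15 = -0.2474
grad_y = 2*4*1.7968 + 2 = 16.3744
Step 2: Gradient step.
x_raw = -1.0891 - 0.05*-0.2474 = -1.0767
y_raw = 1.7968 - 0.05*16.3744 = 0.9781
Step 3: Project onto [0, 5].
x_proj = clip(-1.0767) = 0.0
y_proj = clip(0.9781) = 0.9781
Step 4: Evaluate f.
f(0.0, 0.9781) = 5.7827


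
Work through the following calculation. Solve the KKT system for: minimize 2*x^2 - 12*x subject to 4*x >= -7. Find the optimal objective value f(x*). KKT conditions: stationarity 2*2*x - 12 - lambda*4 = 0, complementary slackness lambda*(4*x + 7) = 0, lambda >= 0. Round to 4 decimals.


Step 1: Try lambda = 0 (constraint inactive).
Stationarity: 2*2*x - 12 = 0
x* = 12/(2*2) = 3.0
Check constraint: 4*3.0 = 12.0 >= -7 -- satisfied.
Step 2: Compute optimal value.
f(x*) = 2*3.0^2 - 12*3.0 = -18.0


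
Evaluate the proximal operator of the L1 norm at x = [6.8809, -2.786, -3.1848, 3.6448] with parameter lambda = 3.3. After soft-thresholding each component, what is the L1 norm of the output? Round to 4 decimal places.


Soft-thresholding with lambda = 3.3:
prox(6.8809) = sign(6.8809)*max(|6.8809| - 3.3, 0) = 3.5809
prox(-2.786) = sign(-2.786)*max(|-2.786| - 3.3, 0) = 0.0
prox(-3.1848) = sign(-3.1848)*max(|-3.1848| - 3.3, 0) = 0.0
prox(3.6448) = sign(3.6448)*max(|3.6448| - 3.3, 0) = 0.3448
prox(x) = [3.5809, 0.0, 0.0, 0.3448]
||prox(x)||_1 = 3.5809 + 0.0 + 0.0 + 0.3448 = 3.9257


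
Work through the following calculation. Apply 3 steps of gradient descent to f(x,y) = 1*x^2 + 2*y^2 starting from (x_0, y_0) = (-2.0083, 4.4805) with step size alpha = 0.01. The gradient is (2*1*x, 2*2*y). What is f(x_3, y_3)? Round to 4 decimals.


Gradient descent on f(x,y) = 1*x^2 + 2*y^2.
Starting point: (-2.0083, 4.4805), alpha = 0.01
Step 1: grad_x = 2*1*-2.0083 = -4.0166, grad_y = 2*2*4.4805 = 17.922
  x_1 = -2.0083 - 0.01*-4.0166 = -1.9681
  y_1 = 4.4805 - 0.01*17.922 = 4.3013
Step 2: grad_x = 2*1*-1.9681 = -3.9363, grad_y = 2*2*4.3013 = 17.2051
  x_2 = -1.9681 - 0.01*-3.9363 = -1.9288
  y_2 = 4.3013 - 0.01*17.2051 = 4.1292
Step 3: grad_x = 2*1*-1.9288 = -3.8575, grad_y = 2*2*4.1292 = 16.5169
  x_3 = -1.9288 - 0.01*-3.8575 = -1.8902
  y_3 = 4.1292 - 0.01*16.5169 = 3.9641
f(-1.8902, 3.9641) = 1*(-1.8902)^2 + 2*3.9641^2 = 35.0004


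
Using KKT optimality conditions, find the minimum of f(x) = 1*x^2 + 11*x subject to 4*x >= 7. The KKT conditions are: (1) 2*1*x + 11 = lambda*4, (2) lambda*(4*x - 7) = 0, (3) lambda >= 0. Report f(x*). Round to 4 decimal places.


Step 1: Try lambda = 0 (constraint inactive).
x_unc = -11/(2*1) = -5.5
Check: 4*-5.5 = -22.0 < 7 -- violated!
Step 2: Constraint must be active: 4*x = 7
x* = 7/4 = 1.75
lambda = (2*1*1.75 + 11)/4 = 3.625
Step 3: Compute optimal value.
f(x*) = 1*1.75^2 + 11*1.75 = 22.3125


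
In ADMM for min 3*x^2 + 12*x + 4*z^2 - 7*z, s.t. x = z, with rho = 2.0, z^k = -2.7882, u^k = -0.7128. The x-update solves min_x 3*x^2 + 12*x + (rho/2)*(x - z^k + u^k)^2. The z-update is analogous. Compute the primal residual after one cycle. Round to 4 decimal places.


ADMM iteration with rho = 2.0, z^k = -2.7882, u^k = -0.7128
Step 1: x-update.
Minimize 3*x^2 + 12*x + (2.0/2)*(x + 2.7882 - 0.7128)^2
FOC: (2*3 + 2.0)*x = -12 + 2.0*(-2.7882 + 0.7128)
x^{k+1} = -2.0189
Step 2: z-update.
Minimize 4*z^2 - 7*z + (2.0/2)*(-2.0189 - z - 0.7128)^2
FOC: (2*4 + 2.0)*z = 7 + 2.0*(-2.0189 - 0.7128)
z^{k+1} = 0.1537
Step 3: u-update.
u^{k+1} = -0.7128 - 2.0189 - 0.1537 = -2.8853
Step 4: Primal residual = |-2.0189 - 0.1537| = 2.1725


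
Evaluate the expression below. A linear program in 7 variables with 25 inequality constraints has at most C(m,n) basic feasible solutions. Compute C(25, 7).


Each vertex corresponds to some choice of n active constraints out of m, so the number of vertices is at most C(m, n) = m! / (n!(m-n)!).
m = 25, n = 7
Numerator: 25 * 24 * 23 * 22 * 21 * 20 * 19
Denominator: 7! = 5040
C(25, 7) = 480700


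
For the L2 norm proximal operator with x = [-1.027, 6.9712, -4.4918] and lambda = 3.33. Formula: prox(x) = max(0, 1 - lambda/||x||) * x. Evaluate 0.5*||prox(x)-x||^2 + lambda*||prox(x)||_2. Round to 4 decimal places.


Step 1: Compute ||x||.
||x|| = 8.3564
Step 2: Compute scaling factor.
scale = max(0, 1 - 3.33/8.3564) = 0.6015
Step 3: prox(x) = [-0.6177, 4.1932, -2.7018]
||prox(x)|| = 5.0264
Step 4: Proximal objective.
0.5*||prox-x||^2 = 5.5445
lambda*||prox|| = 16.7379
Total = 22.2822


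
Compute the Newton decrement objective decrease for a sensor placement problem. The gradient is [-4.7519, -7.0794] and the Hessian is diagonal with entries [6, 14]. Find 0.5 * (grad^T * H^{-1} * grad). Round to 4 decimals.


Step 1: H is diagonal, so H^(-1) * g = [-0.792, -0.5057].
Step 2: g^T H^(-1) g = sum_i g_i^2 / H_ii
  = (-4.7519)^2/6 + (-7.0794)^2/14
  = 3.7634 + 3.5799 = 7.3433
Step 3: Objective decrease = 0.5 * g^T H^(-1) g = 3.6716


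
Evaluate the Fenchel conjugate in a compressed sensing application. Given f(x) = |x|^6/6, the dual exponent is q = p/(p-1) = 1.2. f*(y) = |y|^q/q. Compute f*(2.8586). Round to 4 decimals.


The conjugate exponent q satisfies 1/p + 1/q = 1.
p = 6, so q = 6/(6 - 1) = 1.2
|y|^q = 2.8586^1.2 = 3.5268
f*(2.8586) = 3.5268 / 1.2 = 2.939


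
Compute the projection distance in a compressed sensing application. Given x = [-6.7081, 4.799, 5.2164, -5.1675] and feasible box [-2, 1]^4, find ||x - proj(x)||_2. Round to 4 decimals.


Project each component onto [-2, 1].
clip(-6.7081) = -2.0, clip(4.799) = 1.0, clip(5.2164) = 1.0, clip(-5.1675) = -2.0
Projection = [-2.0, 1.0, 1.0, -2.0]
Squared diffs: [22.1662, 14.4324, 17.778, 10.0331]
Distance = sqrt(64.4097) = 8.0256


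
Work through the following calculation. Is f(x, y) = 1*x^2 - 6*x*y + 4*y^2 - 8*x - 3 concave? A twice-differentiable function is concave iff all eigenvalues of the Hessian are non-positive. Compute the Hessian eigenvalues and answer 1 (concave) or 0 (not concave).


The Hessian of f(x,y) = 1*x^2 - 6*x*y + 4*y^2 - 8*x - 3 is:
H = [[2, -6], [-6, 8]]
Trace = 2 + 8 = 10
Determinant = 2*8 - (-6)^2 = -20
Discriminant = (10)^2 - 4*-20 = 180.0
Eigenvalues: lambda_1 = -1.7082, lambda_2 = 11.7082
The function is not concave.

0


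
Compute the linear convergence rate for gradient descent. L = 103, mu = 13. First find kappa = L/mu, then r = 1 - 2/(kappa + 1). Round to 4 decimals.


Step 1: Compute the condition number.
kappa = L/mu = 103/13 = 7.9231
Step 2: Compute the convergence rate.
r = 1 - 2/(kappa + 1) = 1 - 2*mu/(L + mu) = (L - mu)/(L + mu) = 90/116 = 0.7759


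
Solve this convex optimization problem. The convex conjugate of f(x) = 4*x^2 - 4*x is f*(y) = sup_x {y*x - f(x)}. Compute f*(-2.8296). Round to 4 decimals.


f*(y) = sup_x {y*x - a*x^2 - b*x} = sup_x {(y-b)*x - a*x^2}
FOC: (y - b) - 2a*x = 0 => x* = (y - b)/(2a)
x* = (-2.8296 + 4)/(2*4) = 0.1463
f*(-2.8296) = (y-b)^2/(4a) = (-2.8296 + 4)^2/(4*4)
= 1.3698/16 = 0.0856


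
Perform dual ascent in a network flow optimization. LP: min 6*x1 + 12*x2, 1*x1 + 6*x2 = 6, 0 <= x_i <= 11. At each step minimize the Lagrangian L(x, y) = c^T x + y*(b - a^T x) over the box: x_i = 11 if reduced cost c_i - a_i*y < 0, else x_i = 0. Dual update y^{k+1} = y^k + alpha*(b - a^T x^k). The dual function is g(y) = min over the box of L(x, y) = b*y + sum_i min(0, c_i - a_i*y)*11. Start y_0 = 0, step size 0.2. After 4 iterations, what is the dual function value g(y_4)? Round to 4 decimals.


Dual ascent for LP: min 6*x1 + 12*x2, 1*x1 + 6*x2 = 6, 0 <= x_i <= 11
Step 1: y^k = 0.0, reduced costs: (6.0, 12.0)
  x^k = (0.0, 0.0), subgradient = b - a^T x = 6.0
  y^{k+1} = 0.0 + 0.2*6.0 = 1.2
Step 2: y^k = 1.2, reduced costs: (4.8, 4.8)
  x^k = (0.0, 0.0), subgradient = b - a^T x = 6.0
  y^{k+1} = 1.2 + 0.2*6.0 = 2.4
Step 3: y^k = 2.4, reduced costs: (3.6, -2.4)
  x^k = (0.0, 11.0), subgradient = b - a^T x = -60.0
  y^{k+1} = 2.4 + 0.2*-60.0 = -9.6
Step 4: y^k = -9.6, reduced costs: (15.6, 69.6)
  x^k = (0.0, 0.0), subgradient = b - a^T x = 6.0
  y^{k+1} = -9.6 + 0.2*6.0 = -8.4
Dual objective at y_4 = -8.4: reduced costs (14.4, 62.4), box minimizer x = (0.0, 0.0)
g(y_4) = b*y + (c1 - a1*y)*x1 + (c2 - a2*y)*x2 = 6*(-8.4) + 14.4*0.0 + 62.4*0.0 = -50.4 + 0.0 + 0.0 = -50.4


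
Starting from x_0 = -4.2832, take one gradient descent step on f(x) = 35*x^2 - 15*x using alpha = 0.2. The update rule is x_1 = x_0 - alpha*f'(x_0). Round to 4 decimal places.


We compute the gradient at x_0 and apply the update.
f'(x) = 70*x - 15
f'(-4.2832) = 70*-4.2832 - 15 = -314.824
x_1 = -4.2832 - 0.2*-314.824 = 58.6816


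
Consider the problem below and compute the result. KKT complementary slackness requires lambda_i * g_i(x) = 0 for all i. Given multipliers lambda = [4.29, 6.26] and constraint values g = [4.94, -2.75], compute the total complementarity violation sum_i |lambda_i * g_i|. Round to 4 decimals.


KKT complementary slackness check:
lambda_1 * g_1 = 4.29 * 4.94 = 21.1926
lambda_2 * g_2 = 6.26 * -2.75 = -17.215
Total violation = 21.1926 + 17.215 = 38.4076


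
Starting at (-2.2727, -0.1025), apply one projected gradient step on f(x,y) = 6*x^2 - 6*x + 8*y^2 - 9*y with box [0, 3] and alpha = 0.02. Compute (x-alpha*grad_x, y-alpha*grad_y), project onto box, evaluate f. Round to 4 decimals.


Step 1: Compute gradient at (-2.2727, -0.1025).
grad_x = 2*6*-2.2727 - 6 = -33.2724
grad_y = 2*8*-0.1025 - 9 = -10.64
Step 2: Gradient step.
x_raw = -2.2727 - 0.02*-33.2724 = -1.6073
y_raw = -0.1025 - 0.02*-10.64 = 0.1103
Step 3: Project onto [0, 3].
x_proj = clip(-1.6073) = 0.0
y_proj = clip(0.1103) = 0.1103
Step 4: Evaluate f.
f(0.0, 0.1103) = -0.8954


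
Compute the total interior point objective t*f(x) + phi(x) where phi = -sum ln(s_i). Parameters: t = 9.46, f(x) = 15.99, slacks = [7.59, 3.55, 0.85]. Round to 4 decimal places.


Step 1: Compute log-barrier.
ln values: [2.0268, 1.2669, -0.1625]
phi = -(2.0268 + 1.2669 - 0.1625) = -3.1313
Step 2: Compute augmented objective.
t*f(x) = 9.46*15.99 = 151.2654
Total = 151.2654 - 3.1313 = 148.1341


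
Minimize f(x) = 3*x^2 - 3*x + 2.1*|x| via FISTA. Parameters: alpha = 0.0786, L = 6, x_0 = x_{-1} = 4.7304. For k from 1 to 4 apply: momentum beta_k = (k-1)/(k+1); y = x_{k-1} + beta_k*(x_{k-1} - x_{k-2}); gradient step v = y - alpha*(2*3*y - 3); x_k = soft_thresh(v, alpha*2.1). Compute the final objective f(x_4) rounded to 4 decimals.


FISTA on f(x) = 3*x^2 - 3*x + 2.1*|x|
L = 6, alpha = 0.0786
Iteration 1: beta = 0.0, y = 4.7304 + 0.0*(4.7304 - 4.7304) = 4.7304
  grad(y) = 25.3824, v = y - alpha*grad = 2.7353
  prox(v) = soft_thresh(2.7353, 0.1651) = 2.5703
Iteration 2: beta = 0.3333, y = 2.5703 + 0.3333*(2.5703 - 4.7304) = 1.8502
  grad(y) = 8.1015, v = y - alpha*grad = 1.2135
  prox(v) = soft_thresh(1.2135, 0.1651) = 1.0484
Iteration 3: beta = 0.5, y = 1.0484 + 0.5*(1.0484 - 2.5703) = 0.2875
  grad(y) = -1.2752, v = y - alpha*grad = 0.3877
  prox(v) = soft_thresh(0.3877, 0.1651) = 0.2226
Iteration 4: beta = 0.6, y = 0.2226 + 0.6*(0.2226 - 1.0484) = -0.2728
  grad(y) = -4.6369, v = y - alpha*grad = 0.0916
  prox(v) = soft_thresh(0.0916, 0.1651) = 0.0
f(x_4) = 3*0.0^2 - 3*0.0 + 2.1*|0.0| = 0.0


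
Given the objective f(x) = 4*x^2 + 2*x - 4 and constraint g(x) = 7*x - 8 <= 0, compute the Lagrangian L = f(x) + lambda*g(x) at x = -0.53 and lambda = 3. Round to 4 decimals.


Step 1: Evaluate f(x).
f(-0.53) = 4*(-0.53)^2 + 2*(-0.53) - 4 = -3.9364
Step 2: Evaluate g(x).
g(-0.53) = 7*-0.53 - 8 = -11.71
Step 3: Compute Lagrangian.
L = -3.9364 + 3*-11.71 = -39.0664


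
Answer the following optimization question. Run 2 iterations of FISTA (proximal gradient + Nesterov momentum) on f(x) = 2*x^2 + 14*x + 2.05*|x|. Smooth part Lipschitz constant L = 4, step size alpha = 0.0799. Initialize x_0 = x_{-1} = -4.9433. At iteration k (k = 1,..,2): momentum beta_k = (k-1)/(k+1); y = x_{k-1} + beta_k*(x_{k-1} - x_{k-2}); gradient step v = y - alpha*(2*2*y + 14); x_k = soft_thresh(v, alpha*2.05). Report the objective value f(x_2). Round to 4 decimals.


FISTA on f(x) = 2*x^2 + 14*x + 2.05*|x|
L = 4, alpha = 0.0799
Iteration 1: beta = 0.0, y = -4.9433 + 0.0*(-4.9433 + 4.9433) = -4.9433
  grad(y) = -5.7732, v = y - alpha*grad = -4.482
  prox(v) = soft_thresh(-4.482, 0.1638) = -4.3182
Iteration 2: beta = 0.3333, y = -4.3182 + 0.3333*(-4.3182 + 4.9433) = -4.1099
  grad(y) = -2.4395, v = y - alpha*grad = -3.915
  prox(v) = soft_thresh(-3.915, 0.1638) = -3.7512
f(x_2) = 2*(-3.7512)^2 + 14*(-3.7512) + 2.05*|-3.7512| = -16.684


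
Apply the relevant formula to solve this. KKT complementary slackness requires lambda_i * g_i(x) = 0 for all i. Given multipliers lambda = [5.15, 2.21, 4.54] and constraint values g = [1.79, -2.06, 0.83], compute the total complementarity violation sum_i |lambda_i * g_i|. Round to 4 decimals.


KKT complementary slackness check:
lambda_1 * g_1 = 5.15 * 1.79 = 9.2185
lambda_2 * g_2 = 2.21 * -2.06 = -4.5526
lambda_3 * g_3 = 4.54 * 0.83 = 3.7682
Total violation = 9.2185 + 4.5526 + 3.7682 = 17.5393


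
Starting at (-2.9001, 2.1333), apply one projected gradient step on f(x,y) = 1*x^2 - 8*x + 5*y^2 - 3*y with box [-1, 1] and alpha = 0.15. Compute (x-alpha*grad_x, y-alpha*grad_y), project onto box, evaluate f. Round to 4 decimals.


Step 1: Compute gradient at (-2.9001, 2.1333).
grad_x = 2*1*-2.9001 - 8 = -13.8002
grad_y = 2*5*2.1333 - 3 = 18.333
Step 2: Gradient step.
x_raw = -2.9001 - 0.15*-13.8002 = -0.8301
y_raw = 2.1333 - 0.15*18.333 = -0.6167
Step 3: Project onto [-1, 1].
x_proj = clip(-0.8301) = -0.8301
y_proj = clip(-0.6167) = -0.6167
Step 4: Evaluate f.
f(-0.8301, -0.6167) = 11.0808


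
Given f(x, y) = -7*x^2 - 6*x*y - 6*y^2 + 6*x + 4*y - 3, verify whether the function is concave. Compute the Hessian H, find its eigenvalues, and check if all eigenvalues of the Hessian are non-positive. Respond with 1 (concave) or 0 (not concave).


The Hessian of f(x,y) = -7*x^2 - 6*x*y - 6*y^2 + 6*x + 4*y - 3 is:
H = [[-14, -6], [-6, -12]]
Trace = -14 - 12 = -26
Determinant = -14*-12 - (-6)^2 = 132
Discriminant = (-26)^2 - 4*132 = 148.0
Eigenvalues: lambda_1 = -19.0828, lambda_2 = -6.9172
The function is concave.

1


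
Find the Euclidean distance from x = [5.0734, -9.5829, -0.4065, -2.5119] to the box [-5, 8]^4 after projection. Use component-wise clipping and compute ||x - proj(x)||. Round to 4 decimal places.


Project each component onto [-5, 8].
clip(5.0734) = 5.0734, clip(-9.5829) = -5.0, clip(-0.4065) = -0.4065, clip(-2.5119) = -2.5119
Projection = [5.0734, -5.0, -0.4065, -2.5119]
Squared diffs: [0.0, 21.003, 0.0, 0.0]
Distance = sqrt(21.003) = 4.5829


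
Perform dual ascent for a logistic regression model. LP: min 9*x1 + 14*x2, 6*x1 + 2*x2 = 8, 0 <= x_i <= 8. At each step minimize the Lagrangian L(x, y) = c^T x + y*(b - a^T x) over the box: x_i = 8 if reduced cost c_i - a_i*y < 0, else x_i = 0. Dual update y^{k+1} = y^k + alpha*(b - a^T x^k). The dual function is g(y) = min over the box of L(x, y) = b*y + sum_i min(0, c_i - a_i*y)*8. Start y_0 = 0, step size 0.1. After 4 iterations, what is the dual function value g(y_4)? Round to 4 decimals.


Dual ascent for LP: min 9*x1 + 14*x2, 6*x1 + 2*x2 = 8, 0 <= x_i <= 8
Step 1: y^k = 0.0, reduced costs: (9.0, 14.0)
  x^k = (0.0, 0.0), subgradient = b - a^T x = 8.0
  y^{k+1} = 0.0 + 0.1*8.0 = 0.8
Step 2: y^k = 0.8, reduced costs: (4.2, 12.4)
  x^k = (0.0, 0.0), subgradient = b - a^T x = 8.0
  y^{k+1} = 0.8 + 0.1*8.0 = 1.6
Step 3: y^k = 1.6, reduced costs: (-0.6, 10.8)
  x^k = (8.0, 0.0), subgradient = b - a^T x = -40.0
  y^{k+1} = 1.6 + 0.1*-40.0 = -2.4
Step 4: y^k = -2.4, reduced costs: (23.4, 18.8)
  x^k = (0.0, 0.0), subgradient = b - a^T x = 8.0
  y^{k+1} = -2.4 + 0.1*8.0 = -1.6
Dual objective at y_4 = -1.6: reduced costs (18.6, 17.2), box minimizer x = (0.0, 0.0)
g(y_4) = b*y + (c1 - a1*y)*x1 + (c2 - a2*y)*x2 = 8*(-1.6) + 18.6*0.0 + 17.2*0.0 = -12.8 + 0.0 + 0.0 = -12.8


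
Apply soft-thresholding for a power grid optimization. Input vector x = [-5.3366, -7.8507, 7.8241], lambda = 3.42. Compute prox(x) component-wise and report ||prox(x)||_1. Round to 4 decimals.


Soft-thresholding with lambda = 3.42:
prox(-5.3366) = sign(-5.3366)*max(|-5.3366| - 3.42, 0) = -1.9166
prox(-7.8507) = sign(-7.8507)*max(|-7.8507| - 3.42, 0) = -4.4307
prox(7.8241) = sign(7.8241)*max(|7.8241| - 3.42, 0) = 4.4041
prox(x) = [-1.9166, -4.4307, 4.4041]
||prox(x)||_1 = 1.9166 + 4.4307 + 4.4041 = 10.7514


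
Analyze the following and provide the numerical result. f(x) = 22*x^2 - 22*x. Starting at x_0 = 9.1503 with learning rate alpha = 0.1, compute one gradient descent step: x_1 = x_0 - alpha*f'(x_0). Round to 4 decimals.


We compute the gradient at x_0 and apply the update.
f'(x) = 44*x - 22
f'(9.1503) = 44*9.1503 - 22 = 380.6132
x_1 = 9.1503 - 0.1*380.6132 = -28.911


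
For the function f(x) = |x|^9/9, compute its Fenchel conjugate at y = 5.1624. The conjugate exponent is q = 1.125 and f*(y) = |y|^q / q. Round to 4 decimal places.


The conjugate exponent q satisfies 1/p + 1/q = 1.
p = 9, so q = 9/(9 - 1) = 1.125
|y|^q = 5.1624^1.125 = 6.3381
f*(5.1624) = 6.3381 / 1.125 = 5.6339


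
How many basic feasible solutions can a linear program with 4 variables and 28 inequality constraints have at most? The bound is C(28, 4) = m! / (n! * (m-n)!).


Each vertex corresponds to some choice of n active constraints out of m, so the number of vertices is at most C(m, n) = m! / (n!(m-n)!).
m = 28, n = 4
Numerator: 28 * 27 * 26 * 25
Denominator: 4! = 24
C(28, 4) = 20475


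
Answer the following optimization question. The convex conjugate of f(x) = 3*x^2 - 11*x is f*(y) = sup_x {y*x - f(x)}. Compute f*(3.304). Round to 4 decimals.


f*(y) = sup_x {y*x - a*x^2 - b*x} = sup_x {(y-b)*x - a*x^2}
FOC: (y - b) - 2a*x = 0 => x* = (y - b)/(2a)
x* = (3.304 + 11)/(2*3) = 2.384
f*(3.304) = (y-b)^2/(4a) = (3.304 + 11)^2/(4*3)
= 204.6044/12 = 17.0504


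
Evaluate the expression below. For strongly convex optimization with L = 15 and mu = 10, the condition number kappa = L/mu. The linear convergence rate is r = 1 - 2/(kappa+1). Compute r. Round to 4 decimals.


Step 1: Compute the condition number.
kappa = L/mu = 15/10 = 1.5
Step 2: Compute the convergence rate.
r = 1 - 2/(kappa + 1) = 1 - 2*mu/(L + mu) = (L - mu)/(L + mu) = 5/25 = 0.2


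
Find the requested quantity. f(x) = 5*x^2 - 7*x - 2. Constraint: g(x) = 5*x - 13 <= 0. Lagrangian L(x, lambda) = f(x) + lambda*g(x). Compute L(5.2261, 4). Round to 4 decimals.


Step 1: Evaluate f(x).
f(5.2261) = 5*5.2261^2 - 7*5.2261 - 2 = 97.9779
Step 2: Evaluate g(x).
g(5.2261) = 5*5.2261 - 13 = 13.1305
Step 3: Compute Lagrangian.
L = 97.9779 + 4*13.1305 = 150.4999


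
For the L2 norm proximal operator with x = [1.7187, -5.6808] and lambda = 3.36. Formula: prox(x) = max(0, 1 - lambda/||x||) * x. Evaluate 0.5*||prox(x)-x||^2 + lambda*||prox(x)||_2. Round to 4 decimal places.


Step 1: Compute ||x||.
||x|| = 5.9351
Step 2: Compute scaling factor.
scale = max(0, 1 - 3.36/5.9351) = 0.4339
Step 3: prox(x) = [0.7457, -2.4648]
||prox(x)|| = 2.5751
Step 4: Proximal objective.
0.5*||prox-x||^2 = 5.6448
lambda*||prox|| = 8.6523
Total = 14.2971


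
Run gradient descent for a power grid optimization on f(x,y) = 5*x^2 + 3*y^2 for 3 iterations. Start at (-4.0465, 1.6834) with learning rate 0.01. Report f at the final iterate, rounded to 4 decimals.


Gradient descent on f(x,y) = 5*x^2 + 3*y^2.
Starting point: (-4.0465, 1.6834), alpha = 0.01
Step 1: grad_x = 2*5*-4.0465 = -40.465, grad_y = 2*3*1.6834 = 10.1004
  x_1 = -4.0465 - 0.01*-40.465 = -3.6419
  y_1 = 1.6834 - 0.01*10.1004 = 1.5824
Step 2: grad_x = 2*5*-3.6419 = -36.4185, grad_y = 2*3*1.5824 = 9.4944
  x_2 = -3.6419 - 0.01*-36.4185 = -3.2777
  y_2 = 1.5824 - 0.01*9.4944 = 1.4875
Step 3: grad_x = 2*5*-3.2777 = -32.7767, grad_y = 2*3*1.4875 = 8.9247
  x_3 = -3.2777 - 0.01*-32.7767 = -2.9499
  y_3 = 1.4875 - 0.01*8.9247 = 1.3982
f(-2.9499, 1.3982) = 5*(-2.9499)^2 + 3*1.3982^2 = 49.3744


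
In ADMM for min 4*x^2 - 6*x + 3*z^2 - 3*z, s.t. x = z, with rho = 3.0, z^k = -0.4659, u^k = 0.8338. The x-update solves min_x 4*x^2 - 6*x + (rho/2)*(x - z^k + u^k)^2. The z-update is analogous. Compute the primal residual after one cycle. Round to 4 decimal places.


ADMM iteration with rho = 3.0, z^k = -0.4659, u^k = 0.8338
Step 1: x-update.
Minimize 4*x^2 - 6*x + (3.0/2)*(x + 0.4659 + 0.8338)^2
FOC: (2*4 + 3.0)*x = 6 + 3.0*(-0.4659 - 0.8338)
x^{k+1} = 0.191
Step 2: z-update.
Minimize 3*z^2 - 3*z + (3.0/2)*(0.191 - z + 0.8338)^2
FOC: (2*3 + 3.0)*z = 3 + 3.0*(0.191 + 0.8338)
z^{k+1} = 0.6749
Step 3: u-update.
u^{k+1} = 0.8338 + 0.191 - 0.6749 = 0.3499
Step 4: Primal residual = |0.191 - 0.6749| = 0.4839


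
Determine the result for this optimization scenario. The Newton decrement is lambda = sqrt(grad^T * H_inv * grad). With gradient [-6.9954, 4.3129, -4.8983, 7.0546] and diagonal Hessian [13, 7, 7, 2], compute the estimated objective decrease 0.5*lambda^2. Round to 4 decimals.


Step 1: H is diagonal, so H^(-1) * g = [-0.5381, 0.6161, -0.6998, 3.5273].
Step 2: g^T H^(-1) g = sum_i g_i^2 / H_ii
  = (-6.9954)^2/13 + (4.3129)^2/7 + (-4.8983)^2/7 + (7.0546)^2/2
  = 3.7643 + 2.6573 + 3.4276 + 24.8837 = 34.7329
Step 3: Objective decrease = 0.5 * g^T H^(-1) g = 17.3664


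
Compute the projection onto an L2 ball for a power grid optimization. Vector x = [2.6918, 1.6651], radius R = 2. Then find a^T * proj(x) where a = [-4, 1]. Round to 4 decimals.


Step 1: Compute ||x|| (intermediates to 6 decimals).
||x|| = sqrt(2.6918^2 + 1.6651^2) = 3.165177
Step 2: Project.
Since ||x|| > R, scale = R/||x|| = 2/3.165177 = 0.631876, proj(x) = scale * x
proj(x) = [1.700884, 1.052137]
Step 3: Dot product.
a^T * proj(x) = -4*1.700884 + 1*1.052137 = -5.7514


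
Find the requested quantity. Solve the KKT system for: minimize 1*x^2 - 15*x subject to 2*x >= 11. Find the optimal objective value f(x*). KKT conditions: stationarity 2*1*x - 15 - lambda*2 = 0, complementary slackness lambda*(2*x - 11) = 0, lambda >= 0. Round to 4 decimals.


Step 1: Try lambda = 0 (constraint inactive).
Stationarity: 2*1*x - 15 = 0
x* = 15/(2*1) = 7.5
Check constraint: 2*7.5 = 15.0 >= 11 -- satisfied.
Step 2: Compute optimal value.
f(x*) = 1*7.5^2 - 15*7.5 = -56.25


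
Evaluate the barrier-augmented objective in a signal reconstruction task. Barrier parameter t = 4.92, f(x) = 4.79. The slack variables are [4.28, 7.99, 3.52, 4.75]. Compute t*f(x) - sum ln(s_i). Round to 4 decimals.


Step 1: Compute log-barrier.
ln values: [1.454, 2.0782, 1.2585, 1.5581]
phi = -(1.454 + 2.0782 + 1.2585 + 1.5581) = -6.3487
Step 2: Compute augmented objective.
t*f(x) = 4.92*4.79 = 23.5668
Total = 23.5668 - 6.3487 = 17.2181


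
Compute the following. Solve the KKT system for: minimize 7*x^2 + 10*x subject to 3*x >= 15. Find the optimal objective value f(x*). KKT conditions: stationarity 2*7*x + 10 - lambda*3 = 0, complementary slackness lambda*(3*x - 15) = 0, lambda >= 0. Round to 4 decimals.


Step 1: Try lambda = 0 (constraint inactive).
x_unc = -10/(2*7) = -0.7143
Check: 3*-0.7143 = -2.1429 < 15 -- violated!
Step 2: Constraint must be active: 3*x = 15
x* = 15/3 = 5.0
lambda = (2*7*5.0 + 10)/3 = 26.6667
Step 3: Compute optimal value.
f(x*) = 7*5.0^2 + 10*5.0 = 225.0


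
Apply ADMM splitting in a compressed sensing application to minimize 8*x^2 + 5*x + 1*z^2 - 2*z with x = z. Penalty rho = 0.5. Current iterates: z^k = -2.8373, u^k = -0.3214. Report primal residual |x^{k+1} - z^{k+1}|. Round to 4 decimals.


ADMM iteration with rho = 0.5, z^k = -2.8373, u^k = -0.3214
Step 1: x-update.
Minimize 8*x^2 + 5*x + (0.5/2)*(x + 2.8373 - 0.3214)^2
FOC: (2*8 + 0.5)*x = -5 + 0.5*(-2.8373 + 0.3214)
x^{k+1} = -0.3793
Step 2: z-update.
Minimize 1*z^2 - 2*z + (0.5/2)*(-0.3793 - z - 0.3214)^2
FOC: (2*1 + 0.5)*z = 2 + 0.5*(-0.3793 - 0.3214)
z^{k+1} = 0.6599
Step 3: u-update.
u^{k+1} = -0.3214 - 0.3793 - 0.6599 = -1.3605
Step 4: Primal residual = |-0.3793 - 0.6599| = 1.0391


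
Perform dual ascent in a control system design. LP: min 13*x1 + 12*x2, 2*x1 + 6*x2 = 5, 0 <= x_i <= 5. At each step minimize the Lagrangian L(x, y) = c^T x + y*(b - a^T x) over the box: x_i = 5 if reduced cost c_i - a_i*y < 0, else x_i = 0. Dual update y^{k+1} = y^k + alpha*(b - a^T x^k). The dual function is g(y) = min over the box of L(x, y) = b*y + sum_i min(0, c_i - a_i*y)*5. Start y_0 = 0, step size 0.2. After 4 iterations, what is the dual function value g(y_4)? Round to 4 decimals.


Dual ascent for LP: min 13*x1 + 12*x2, 2*x1 + 6*x2 = 5, 0 <= x_i <= 5
Step 1: y^k = 0.0, reduced costs: (13.0, 12.0)
  x^k = (0.0, 0.0), subgradient = b - a^T x = 5.0
  y^{k+1} = 0.0 + 0.2*5.0 = 1.0
Step 2: y^k = 1.0, reduced costs: (11.0, 6.0)
  x^k = (0.0, 0.0), subgradient = b - a^T x = 5.0
  y^{k+1} = 1.0 + 0.2*5.0 = 2.0
Step 3: y^k = 2.0, reduced costs: (9.0, 0.0)
  x^k = (0.0, 0.0), subgradient = b - a^T x = 5.0
  y^{k+1} = 2.0 + 0.2*5.0 = 3.0
Step 4: y^k = 3.0, reduced costs: (7.0, -6.0)
  x^k = (0.0, 5.0), subgradient = b - a^T x = -25.0
  y^{k+1} = 3.0 + 0.2*-25.0 = -2.0
Dual objective at y_4 = -2.0: reduced costs (17.0, 24.0), box minimizer x = (0.0, 0.0)
g(y_4) = b*y + (c1 - a1*y)*x1 + (c2 - a2*y)*x2 = 5*(-2.0) + 17.0*0.0 + 24.0*0.0 = -10.0 + 0.0 + 0.0 = -10.0
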